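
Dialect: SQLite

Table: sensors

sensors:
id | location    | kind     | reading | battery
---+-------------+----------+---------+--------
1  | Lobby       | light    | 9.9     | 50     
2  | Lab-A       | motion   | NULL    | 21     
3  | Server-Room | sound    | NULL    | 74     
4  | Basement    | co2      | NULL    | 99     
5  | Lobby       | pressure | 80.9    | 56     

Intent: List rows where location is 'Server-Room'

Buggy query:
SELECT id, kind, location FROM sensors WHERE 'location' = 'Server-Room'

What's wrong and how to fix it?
Bug: 'location' in single quotes is a string literal, not the column; the comparison is literal-vs-literal and never true

Fix: Reference the column as location without single quotes

Corrected query:
SELECT id, kind, location FROM sensors WHERE location = 'Server-Room'

Result:
id | kind  | location   
---+-------+------------
3  | sound | Server-Room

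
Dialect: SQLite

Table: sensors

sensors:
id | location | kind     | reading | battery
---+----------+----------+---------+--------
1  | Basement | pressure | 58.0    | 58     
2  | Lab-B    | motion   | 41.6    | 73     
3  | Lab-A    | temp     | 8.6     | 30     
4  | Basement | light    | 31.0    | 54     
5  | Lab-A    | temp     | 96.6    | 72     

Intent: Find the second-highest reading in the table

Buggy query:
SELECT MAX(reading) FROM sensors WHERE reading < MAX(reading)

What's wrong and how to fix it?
Bug: MAX(reading) on the right of the comparison is an aggregate-in-WHERE error

Fix: Put the inner MAX in a scalar subquery

Corrected query:
SELECT MAX(reading) FROM sensors WHERE reading < (SELECT MAX(reading) FROM sensors)

Result:
MAX(reading)
------------
58          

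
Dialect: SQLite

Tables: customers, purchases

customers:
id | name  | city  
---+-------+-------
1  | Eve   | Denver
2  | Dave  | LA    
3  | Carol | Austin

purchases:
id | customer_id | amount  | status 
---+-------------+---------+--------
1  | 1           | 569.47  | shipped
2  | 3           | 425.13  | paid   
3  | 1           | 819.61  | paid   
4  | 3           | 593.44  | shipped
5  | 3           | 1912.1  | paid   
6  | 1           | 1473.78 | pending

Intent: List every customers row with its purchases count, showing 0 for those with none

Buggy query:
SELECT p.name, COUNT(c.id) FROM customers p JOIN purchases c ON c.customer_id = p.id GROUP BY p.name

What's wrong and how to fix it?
Bug: An inner join excludes parents with zero children

Fix: Use LEFT JOIN so parents without children still appear (COUNT(c.id) gives 0)

Corrected query:
SELECT p.name, COUNT(c.id) FROM customers p LEFT JOIN purchases c ON c.customer_id = p.id GROUP BY p.name

Result:
name  | COUNT(c.id)
------+------------
Carol | 3          
Dave  | 0          
Eve   | 3          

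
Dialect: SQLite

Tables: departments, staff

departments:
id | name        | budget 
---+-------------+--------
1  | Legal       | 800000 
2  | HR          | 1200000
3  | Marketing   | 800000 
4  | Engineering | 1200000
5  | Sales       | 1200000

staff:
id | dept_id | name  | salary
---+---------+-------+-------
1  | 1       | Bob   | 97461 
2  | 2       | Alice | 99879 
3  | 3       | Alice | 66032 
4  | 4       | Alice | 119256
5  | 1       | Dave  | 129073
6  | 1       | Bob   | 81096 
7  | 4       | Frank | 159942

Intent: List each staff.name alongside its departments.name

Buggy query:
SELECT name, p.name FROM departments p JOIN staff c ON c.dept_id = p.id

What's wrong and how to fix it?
Bug: 'name' exists in both joined tables, so the database can't tell which one is meant

Fix: Prefix ambiguous columns with the table alias

Corrected query:
SELECT c.name, p.name FROM departments p JOIN staff c ON c.dept_id = p.id

Result:
name  | name       
------+------------
Bob   | Legal      
Alice | HR         
Alice | Marketing  
Alice | Engineering
Dave  | Legal      
Bob   | Legal      
Frank | Engineering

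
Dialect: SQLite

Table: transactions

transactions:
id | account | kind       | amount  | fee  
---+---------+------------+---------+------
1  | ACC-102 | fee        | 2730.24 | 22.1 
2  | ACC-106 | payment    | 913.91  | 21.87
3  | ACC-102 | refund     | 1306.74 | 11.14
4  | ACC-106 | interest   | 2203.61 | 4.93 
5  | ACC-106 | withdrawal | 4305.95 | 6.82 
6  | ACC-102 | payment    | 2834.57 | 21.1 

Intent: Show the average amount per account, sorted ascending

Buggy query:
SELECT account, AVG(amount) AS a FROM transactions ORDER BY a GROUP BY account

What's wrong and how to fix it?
Bug: GROUP BY must precede ORDER BY

Fix: Reorder: SELECT … FROM … GROUP BY … ORDER BY …

Corrected query:
SELECT account, AVG(amount) AS a FROM transactions GROUP BY account ORDER BY a

Result:
account | a          
--------+------------
ACC-102 | 2290.516667
ACC-106 | 2474.49    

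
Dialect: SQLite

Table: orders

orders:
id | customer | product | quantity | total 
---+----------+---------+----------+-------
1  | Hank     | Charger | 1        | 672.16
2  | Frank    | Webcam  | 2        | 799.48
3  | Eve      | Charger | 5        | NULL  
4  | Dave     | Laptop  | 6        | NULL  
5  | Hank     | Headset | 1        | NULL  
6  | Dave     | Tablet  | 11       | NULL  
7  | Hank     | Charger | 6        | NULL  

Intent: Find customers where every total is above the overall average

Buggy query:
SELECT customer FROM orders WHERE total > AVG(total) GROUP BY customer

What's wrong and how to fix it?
Bug: WHERE evaluates per row before aggregation, so AVG() is unavailable

Fix: Compute the overall average in a scalar subquery and compare each group's MIN against it in HAVING

Corrected query:
SELECT customer FROM orders GROUP BY customer HAVING MIN(total) > (SELECT AVG(total) FROM orders)

Result:
customer
--------
Frank   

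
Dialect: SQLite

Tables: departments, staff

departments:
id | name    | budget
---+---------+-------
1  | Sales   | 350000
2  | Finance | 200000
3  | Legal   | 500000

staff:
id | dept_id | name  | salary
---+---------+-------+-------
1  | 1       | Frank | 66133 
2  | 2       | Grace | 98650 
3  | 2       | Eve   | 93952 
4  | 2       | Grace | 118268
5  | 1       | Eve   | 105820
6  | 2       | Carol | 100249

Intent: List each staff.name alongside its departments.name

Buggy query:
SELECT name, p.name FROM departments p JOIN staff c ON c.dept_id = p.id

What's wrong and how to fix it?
Bug: 'name' exists in both joined tables, so the database can't tell which one is meant

Fix: Qualify the column with its table alias (c.name)

Corrected query:
SELECT c.name, p.name FROM departments p JOIN staff c ON c.dept_id = p.id

Result:
name  | name   
------+--------
Frank | Sales  
Grace | Finance
Eve   | Finance
Grace | Finance
Eve   | Sales  
Carol | Finance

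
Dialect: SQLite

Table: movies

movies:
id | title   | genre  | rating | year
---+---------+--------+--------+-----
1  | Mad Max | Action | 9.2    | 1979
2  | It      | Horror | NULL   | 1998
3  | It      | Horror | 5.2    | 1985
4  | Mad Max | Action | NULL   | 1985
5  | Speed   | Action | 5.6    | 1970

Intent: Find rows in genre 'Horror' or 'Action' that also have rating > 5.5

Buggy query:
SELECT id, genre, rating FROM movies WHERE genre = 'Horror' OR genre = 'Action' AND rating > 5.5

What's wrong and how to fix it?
Bug: AND binds tighter than OR, so this parses as genre = 'Horror' OR (genre = 'Action' AND rating > 5.5)

Fix: Group the OR with parentheses (or use IN), then AND the threshold

Corrected query:
SELECT id, genre, rating FROM movies WHERE (genre = 'Horror' OR genre = 'Action') AND rating > 5.5

Result:
id | genre  | rating
---+--------+-------
1  | Action | 9.2   
5  | Action | 5.6   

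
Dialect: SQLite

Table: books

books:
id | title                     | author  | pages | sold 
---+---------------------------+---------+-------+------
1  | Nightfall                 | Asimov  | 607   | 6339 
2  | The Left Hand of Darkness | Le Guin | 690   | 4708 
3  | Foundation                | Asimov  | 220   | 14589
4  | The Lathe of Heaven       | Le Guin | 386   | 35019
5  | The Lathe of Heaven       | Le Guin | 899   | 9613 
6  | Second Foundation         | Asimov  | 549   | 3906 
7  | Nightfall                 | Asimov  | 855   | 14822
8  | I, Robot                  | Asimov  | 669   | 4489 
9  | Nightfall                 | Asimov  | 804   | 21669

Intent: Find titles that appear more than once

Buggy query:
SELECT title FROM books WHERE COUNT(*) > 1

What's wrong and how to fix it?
Bug: COUNT(*) is an aggregate and cannot be used in WHERE

Fix: Group first, then use HAVING for the count condition

Corrected query:
SELECT title FROM books GROUP BY title HAVING COUNT(*) > 1

Result:
title              
-------------------
Nightfall          
The Lathe of Heaven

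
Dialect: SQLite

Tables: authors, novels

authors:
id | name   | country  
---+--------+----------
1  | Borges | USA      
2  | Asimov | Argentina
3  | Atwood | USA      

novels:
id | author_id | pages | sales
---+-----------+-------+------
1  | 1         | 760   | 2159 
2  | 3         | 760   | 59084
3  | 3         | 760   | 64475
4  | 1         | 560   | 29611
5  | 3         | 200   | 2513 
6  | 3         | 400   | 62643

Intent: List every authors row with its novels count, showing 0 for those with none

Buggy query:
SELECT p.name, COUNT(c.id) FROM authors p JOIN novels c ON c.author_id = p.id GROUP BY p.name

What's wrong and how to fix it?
Bug: An inner join excludes parents with zero children

Fix: Switch to LEFT JOIN to retain unmatched parent rows

Corrected query:
SELECT p.name, COUNT(c.id) FROM authors p LEFT JOIN novels c ON c.author_id = p.id GROUP BY p.name

Result:
name   | COUNT(c.id)
-------+------------
Asimov | 0          
Atwood | 4          
Borges | 2          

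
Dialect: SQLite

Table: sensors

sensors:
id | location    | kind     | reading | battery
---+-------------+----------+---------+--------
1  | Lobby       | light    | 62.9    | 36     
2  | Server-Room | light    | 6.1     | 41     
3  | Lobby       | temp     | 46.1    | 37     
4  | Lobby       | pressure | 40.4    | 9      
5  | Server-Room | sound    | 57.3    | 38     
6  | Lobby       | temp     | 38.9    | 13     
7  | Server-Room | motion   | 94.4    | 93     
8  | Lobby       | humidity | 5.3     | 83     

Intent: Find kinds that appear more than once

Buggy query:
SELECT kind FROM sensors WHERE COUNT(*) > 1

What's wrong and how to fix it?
Bug: WHERE can't reference COUNT(*); aggregates are computed after WHERE

Fix: GROUP BY kind, then filter groups with HAVING COUNT(*) > 1

Corrected query:
SELECT kind FROM sensors GROUP BY kind HAVING COUNT(*) > 1

Result:
kind 
-----
light
temp 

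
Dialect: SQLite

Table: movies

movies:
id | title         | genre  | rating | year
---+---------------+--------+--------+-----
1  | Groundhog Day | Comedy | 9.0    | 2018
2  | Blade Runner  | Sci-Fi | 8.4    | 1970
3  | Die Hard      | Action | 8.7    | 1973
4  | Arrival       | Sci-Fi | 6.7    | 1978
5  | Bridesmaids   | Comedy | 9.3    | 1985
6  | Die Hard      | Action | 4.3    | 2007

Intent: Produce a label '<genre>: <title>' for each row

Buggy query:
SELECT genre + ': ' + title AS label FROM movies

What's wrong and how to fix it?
Bug: '+' is numeric addition; on text columns SQLite converts them to 0 instead of concatenating

Fix: Use the || operator for string concatenation

Corrected query:
SELECT genre || ': ' || title AS label FROM movies

Result:
label                
---------------------
Comedy: Groundhog Day
Sci-Fi: Blade Runner 
Action: Die Hard     
Sci-Fi: Arrival      
Comedy: Bridesmaids  
Action: Die Hard     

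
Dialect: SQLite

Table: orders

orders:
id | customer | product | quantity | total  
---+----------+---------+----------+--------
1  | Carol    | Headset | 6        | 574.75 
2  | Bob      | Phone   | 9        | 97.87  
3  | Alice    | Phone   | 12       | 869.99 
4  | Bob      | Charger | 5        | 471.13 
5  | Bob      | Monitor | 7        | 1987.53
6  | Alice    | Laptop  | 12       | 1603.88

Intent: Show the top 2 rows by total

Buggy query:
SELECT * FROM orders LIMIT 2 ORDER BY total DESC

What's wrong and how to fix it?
Bug: LIMIT must come after ORDER BY

Fix: Swap the clauses: ORDER BY first, then LIMIT

Corrected query:
SELECT * FROM orders ORDER BY total DESC LIMIT 2

Result:
id | customer | product | quantity | total  
---+----------+---------+----------+--------
5  | Bob      | Monitor | 7        | 1987.53
6  | Alice    | Laptop  | 12       | 1603.88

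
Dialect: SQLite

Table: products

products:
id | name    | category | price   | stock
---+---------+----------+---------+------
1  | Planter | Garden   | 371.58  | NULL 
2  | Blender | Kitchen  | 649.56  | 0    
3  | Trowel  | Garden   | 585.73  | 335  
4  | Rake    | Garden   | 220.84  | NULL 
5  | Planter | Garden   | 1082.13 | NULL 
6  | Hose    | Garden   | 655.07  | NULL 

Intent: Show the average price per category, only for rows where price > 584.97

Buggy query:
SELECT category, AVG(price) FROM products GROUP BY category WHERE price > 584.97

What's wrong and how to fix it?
Bug: WHERE cannot follow GROUP BY

Fix: Place WHERE between FROM and GROUP BY

Corrected query:
SELECT category, AVG(price) FROM products WHERE price > 584.97 GROUP BY category

Result:
category | AVG(price)
---------+-----------
Garden   | 774.31    
Kitchen  | 649.56    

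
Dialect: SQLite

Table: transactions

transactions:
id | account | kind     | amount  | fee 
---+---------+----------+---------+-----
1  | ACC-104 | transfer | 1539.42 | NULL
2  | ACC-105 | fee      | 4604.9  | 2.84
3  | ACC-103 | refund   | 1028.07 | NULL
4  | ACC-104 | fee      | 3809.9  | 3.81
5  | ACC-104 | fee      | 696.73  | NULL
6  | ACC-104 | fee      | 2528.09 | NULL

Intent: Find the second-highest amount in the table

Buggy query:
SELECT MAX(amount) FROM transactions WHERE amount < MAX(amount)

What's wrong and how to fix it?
Bug: MAX(amount) on the right of the comparison is an aggregate-in-WHERE error

Fix: Put the inner MAX in a scalar subquery

Corrected query:
SELECT MAX(amount) FROM transactions WHERE amount < (SELECT MAX(amount) FROM transactions)

Result:
MAX(amount)
-----------
3809.9     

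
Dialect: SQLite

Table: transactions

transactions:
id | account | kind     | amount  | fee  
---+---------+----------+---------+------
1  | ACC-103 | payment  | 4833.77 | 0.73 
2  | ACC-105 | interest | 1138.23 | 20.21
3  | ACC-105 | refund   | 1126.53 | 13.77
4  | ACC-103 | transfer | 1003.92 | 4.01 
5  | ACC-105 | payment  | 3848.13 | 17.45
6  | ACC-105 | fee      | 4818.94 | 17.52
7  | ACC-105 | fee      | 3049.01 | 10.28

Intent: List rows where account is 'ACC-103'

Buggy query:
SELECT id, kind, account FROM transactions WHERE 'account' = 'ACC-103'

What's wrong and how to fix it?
Bug: 'account' in single quotes is a string literal, not the column; the comparison is literal-vs-literal and never true

Fix: Reference the column as account without single quotes

Corrected query:
SELECT id, kind, account FROM transactions WHERE account = 'ACC-103'

Result:
id | kind     | account
---+----------+--------
1  | payment  | ACC-103
4  | transfer | ACC-103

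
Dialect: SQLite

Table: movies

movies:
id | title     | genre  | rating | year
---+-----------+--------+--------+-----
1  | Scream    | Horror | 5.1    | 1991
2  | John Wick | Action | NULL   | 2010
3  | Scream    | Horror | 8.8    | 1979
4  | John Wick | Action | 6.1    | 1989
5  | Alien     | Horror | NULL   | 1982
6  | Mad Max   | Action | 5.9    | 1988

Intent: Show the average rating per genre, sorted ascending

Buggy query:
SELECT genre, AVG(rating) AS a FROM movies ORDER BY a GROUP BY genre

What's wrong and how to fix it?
Bug: GROUP BY must precede ORDER BY

Fix: Reorder: SELECT … FROM … GROUP BY … ORDER BY …

Corrected query:
SELECT genre, AVG(rating) AS a FROM movies GROUP BY genre ORDER BY a

Result:
genre  | a   
-------+-----
Action | 6   
Horror | 6.95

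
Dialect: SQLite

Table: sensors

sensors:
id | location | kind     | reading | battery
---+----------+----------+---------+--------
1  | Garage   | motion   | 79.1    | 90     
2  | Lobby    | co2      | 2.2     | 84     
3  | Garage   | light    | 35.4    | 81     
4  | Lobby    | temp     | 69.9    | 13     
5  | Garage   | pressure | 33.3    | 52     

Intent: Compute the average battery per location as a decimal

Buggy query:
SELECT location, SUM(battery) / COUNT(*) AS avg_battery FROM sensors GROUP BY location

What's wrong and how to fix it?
Bug: Both operands are integers, so '/' performs integer division and truncates

Fix: Multiply by 1.0 (or CAST to REAL) to force floating-point division

Corrected query:
SELECT location, SUM(battery) * 1.0 / COUNT(*) AS avg_battery FROM sensors GROUP BY location

Result:
location | avg_battery
---------+------------
Garage   | 74.333333  
Lobby    | 48.5       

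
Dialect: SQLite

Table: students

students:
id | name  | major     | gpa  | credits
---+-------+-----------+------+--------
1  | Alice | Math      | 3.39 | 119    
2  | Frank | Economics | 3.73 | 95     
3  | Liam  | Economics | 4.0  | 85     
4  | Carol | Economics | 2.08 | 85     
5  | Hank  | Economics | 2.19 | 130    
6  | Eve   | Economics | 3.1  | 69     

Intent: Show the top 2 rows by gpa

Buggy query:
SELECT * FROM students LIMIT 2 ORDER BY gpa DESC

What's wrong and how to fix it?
Bug: ORDER BY cannot follow LIMIT; LIMIT is the final clause

Fix: Sort with ORDER BY, then apply LIMIT

Corrected query:
SELECT * FROM students ORDER BY gpa DESC LIMIT 2

Result:
id | name  | major     | gpa  | credits
---+-------+-----------+------+--------
3  | Liam  | Economics | 4    | 85     
2  | Frank | Economics | 3.73 | 95     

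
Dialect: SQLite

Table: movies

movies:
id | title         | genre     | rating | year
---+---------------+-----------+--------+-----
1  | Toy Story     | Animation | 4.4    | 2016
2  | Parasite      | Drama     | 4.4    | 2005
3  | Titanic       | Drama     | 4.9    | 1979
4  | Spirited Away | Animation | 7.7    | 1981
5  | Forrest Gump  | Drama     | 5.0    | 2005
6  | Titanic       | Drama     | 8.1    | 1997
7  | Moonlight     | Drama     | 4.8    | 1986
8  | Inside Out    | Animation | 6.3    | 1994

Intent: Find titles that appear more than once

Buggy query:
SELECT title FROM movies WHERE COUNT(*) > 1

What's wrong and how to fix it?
Bug: COUNT(*) is an aggregate and cannot be used in WHERE

Fix: Group first, then use HAVING for the count condition

Corrected query:
SELECT title FROM movies GROUP BY title HAVING COUNT(*) > 1

Result:
title  
-------
Titanic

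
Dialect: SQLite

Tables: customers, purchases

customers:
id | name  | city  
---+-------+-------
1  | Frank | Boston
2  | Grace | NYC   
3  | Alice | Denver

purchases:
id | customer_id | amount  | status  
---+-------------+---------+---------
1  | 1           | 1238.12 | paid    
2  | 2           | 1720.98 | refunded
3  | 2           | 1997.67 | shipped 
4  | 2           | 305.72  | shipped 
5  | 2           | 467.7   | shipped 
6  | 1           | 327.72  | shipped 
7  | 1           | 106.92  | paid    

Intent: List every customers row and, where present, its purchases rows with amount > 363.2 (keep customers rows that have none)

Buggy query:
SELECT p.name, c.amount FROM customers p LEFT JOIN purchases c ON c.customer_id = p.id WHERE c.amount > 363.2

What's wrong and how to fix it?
Bug: Filtering c.amount in WHERE discards the NULL rows produced by LEFT JOIN, turning it into an inner join

Fix: Move the right-table condition into the ON clause so unmatched parents are kept

Corrected query:
SELECT p.name, c.amount FROM customers p LEFT JOIN purchases c ON c.customer_id = p.id AND c.amount > 363.2

Result:
name  | amount 
------+--------
Frank | 1238.12
Grace | 467.7  
Grace | 1720.98
Grace | 1997.67
Alice | NULL   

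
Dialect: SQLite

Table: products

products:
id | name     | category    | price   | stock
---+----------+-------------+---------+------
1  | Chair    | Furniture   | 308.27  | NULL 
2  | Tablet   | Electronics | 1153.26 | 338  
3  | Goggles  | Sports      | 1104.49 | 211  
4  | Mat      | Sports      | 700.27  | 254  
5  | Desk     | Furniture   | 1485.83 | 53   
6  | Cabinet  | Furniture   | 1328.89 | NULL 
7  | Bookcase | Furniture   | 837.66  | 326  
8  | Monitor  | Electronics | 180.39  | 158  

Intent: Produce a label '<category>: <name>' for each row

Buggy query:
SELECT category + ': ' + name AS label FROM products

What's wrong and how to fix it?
Bug: '+' is numeric addition; on text columns SQLite converts them to 0 instead of concatenating

Fix: Use the || operator for string concatenation

Corrected query:
SELECT category || ': ' || name AS label FROM products

Result:
label               
--------------------
Furniture: Chair    
Electronics: Tablet 
Sports: Goggles     
Sports: Mat         
Furniture: Desk     
Furniture: Cabinet  
Furniture: Bookcase 
Electronics: Monitor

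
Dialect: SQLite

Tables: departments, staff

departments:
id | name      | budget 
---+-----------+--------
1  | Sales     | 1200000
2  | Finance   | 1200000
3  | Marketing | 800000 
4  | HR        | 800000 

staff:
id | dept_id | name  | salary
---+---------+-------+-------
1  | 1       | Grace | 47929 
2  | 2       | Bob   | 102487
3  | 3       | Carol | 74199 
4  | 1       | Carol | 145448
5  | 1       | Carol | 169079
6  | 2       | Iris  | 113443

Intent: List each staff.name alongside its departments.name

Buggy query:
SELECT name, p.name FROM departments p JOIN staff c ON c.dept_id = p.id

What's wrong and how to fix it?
Bug: Both tables have a 'name' column; the unqualified reference is ambiguous

Fix: Prefix ambiguous columns with the table alias

Corrected query:
SELECT c.name, p.name FROM departments p JOIN staff c ON c.dept_id = p.id

Result:
name  | name     
------+----------
Grace | Sales    
Bob   | Finance  
Carol | Marketing
Carol | Sales    
Carol | Sales    
Iris  | Finance  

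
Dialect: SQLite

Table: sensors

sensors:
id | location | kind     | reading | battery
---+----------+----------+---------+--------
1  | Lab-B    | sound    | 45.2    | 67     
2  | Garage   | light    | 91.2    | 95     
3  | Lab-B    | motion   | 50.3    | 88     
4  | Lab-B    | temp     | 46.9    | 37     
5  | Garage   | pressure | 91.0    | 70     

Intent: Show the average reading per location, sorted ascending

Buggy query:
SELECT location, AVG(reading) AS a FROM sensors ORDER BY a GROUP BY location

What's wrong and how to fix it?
Bug: GROUP BY must precede ORDER BY

Fix: Move ORDER BY to the end, after GROUP BY

Corrected query:
SELECT location, AVG(reading) AS a FROM sensors GROUP BY location ORDER BY a

Result:
location | a        
---------+----------
Lab-B    | 47.466667
Garage   | 91.1     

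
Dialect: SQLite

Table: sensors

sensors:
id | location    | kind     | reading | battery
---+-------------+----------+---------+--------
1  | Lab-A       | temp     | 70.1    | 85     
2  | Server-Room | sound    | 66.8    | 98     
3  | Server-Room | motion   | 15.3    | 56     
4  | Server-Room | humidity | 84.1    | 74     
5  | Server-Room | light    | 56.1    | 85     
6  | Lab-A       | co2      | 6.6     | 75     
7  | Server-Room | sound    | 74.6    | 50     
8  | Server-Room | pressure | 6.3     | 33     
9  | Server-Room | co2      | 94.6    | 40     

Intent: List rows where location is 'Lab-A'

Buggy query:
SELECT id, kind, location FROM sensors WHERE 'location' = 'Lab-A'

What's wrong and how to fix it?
Bug: 'location' in single quotes is a string literal, not the column; the comparison is literal-vs-literal and never true

Fix: Remove the quotes around the column name (or use double quotes for an identifier)

Corrected query:
SELECT id, kind, location FROM sensors WHERE location = 'Lab-A'

Result:
id | kind | location
---+------+---------
1  | temp | Lab-A   
6  | co2  | Lab-A   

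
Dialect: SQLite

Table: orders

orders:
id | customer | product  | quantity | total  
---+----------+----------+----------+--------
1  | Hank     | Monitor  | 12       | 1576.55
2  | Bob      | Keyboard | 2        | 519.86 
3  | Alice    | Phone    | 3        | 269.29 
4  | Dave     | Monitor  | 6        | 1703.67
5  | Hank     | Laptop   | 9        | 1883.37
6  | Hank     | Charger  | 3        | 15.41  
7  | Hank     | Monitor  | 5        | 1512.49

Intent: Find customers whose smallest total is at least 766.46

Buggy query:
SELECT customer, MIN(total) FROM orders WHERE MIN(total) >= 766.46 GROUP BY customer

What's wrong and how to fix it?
Bug: MIN() in WHERE is a misuse of aggregate

Fix: Replace WHERE with HAVING after the GROUP BY

Corrected query:
SELECT customer, MIN(total) FROM orders GROUP BY customer HAVING MIN(total) >= 766.46

Result:
customer | MIN(total)
---------+-----------
Dave     | 1703.67   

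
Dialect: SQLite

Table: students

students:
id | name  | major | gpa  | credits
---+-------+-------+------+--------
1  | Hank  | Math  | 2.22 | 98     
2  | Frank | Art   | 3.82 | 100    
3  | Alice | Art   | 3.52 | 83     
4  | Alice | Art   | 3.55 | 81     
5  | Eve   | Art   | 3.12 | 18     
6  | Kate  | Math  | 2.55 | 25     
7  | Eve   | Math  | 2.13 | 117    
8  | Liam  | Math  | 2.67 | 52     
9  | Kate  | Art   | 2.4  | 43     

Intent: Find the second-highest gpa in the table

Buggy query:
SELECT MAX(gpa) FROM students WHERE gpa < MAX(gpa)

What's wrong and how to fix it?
Bug: MAX(gpa) on the right of the comparison is an aggregate-in-WHERE error

Fix: Put the inner MAX in a scalar subquery

Corrected query:
SELECT MAX(gpa) FROM students WHERE gpa < (SELECT MAX(gpa) FROM students)

Result:
MAX(gpa)
--------
3.55    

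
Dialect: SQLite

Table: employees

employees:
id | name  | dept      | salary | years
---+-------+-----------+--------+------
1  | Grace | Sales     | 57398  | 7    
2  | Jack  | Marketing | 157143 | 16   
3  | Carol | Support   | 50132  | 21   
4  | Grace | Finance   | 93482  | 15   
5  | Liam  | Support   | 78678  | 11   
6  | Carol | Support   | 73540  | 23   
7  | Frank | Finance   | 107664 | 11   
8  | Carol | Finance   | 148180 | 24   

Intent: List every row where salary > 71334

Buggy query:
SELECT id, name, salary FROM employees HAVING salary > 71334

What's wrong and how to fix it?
Bug: HAVING filters the output of aggregation, but this query has no GROUP BY and no aggregate functions, so SQLite rejects it (HAVING clause on a non-aggregate query); the condition here is per row

Fix: Replace HAVING with WHERE since the condition applies to individual rows

Corrected query:
SELECT id, name, salary FROM employees WHERE salary > 71334

Result:
id | name  | salary
---+-------+-------
2  | Jack  | 157143
4  | Grace | 93482 
5  | Liam  | 78678 
6  | Carol | 73540 
7  | Frank | 107664
8  | Carol | 148180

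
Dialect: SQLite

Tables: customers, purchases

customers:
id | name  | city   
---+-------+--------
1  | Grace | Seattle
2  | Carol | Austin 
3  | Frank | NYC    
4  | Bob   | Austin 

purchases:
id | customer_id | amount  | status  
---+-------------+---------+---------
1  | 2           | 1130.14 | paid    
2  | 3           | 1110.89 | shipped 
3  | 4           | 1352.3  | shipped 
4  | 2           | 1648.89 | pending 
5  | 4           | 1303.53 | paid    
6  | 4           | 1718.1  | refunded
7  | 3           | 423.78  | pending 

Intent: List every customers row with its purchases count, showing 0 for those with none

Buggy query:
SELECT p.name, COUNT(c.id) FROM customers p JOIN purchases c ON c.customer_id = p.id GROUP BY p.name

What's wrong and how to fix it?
Bug: An inner join excludes parents with zero children

Fix: Use LEFT JOIN so parents without children still appear (COUNT(c.id) gives 0)

Corrected query:
SELECT p.name, COUNT(c.id) FROM customers p LEFT JOIN purchases c ON c.customer_id = p.id GROUP BY p.name

Result:
name  | COUNT(c.id)
------+------------
Bob   | 3          
Carol | 2          
Frank | 2          
Grace | 0          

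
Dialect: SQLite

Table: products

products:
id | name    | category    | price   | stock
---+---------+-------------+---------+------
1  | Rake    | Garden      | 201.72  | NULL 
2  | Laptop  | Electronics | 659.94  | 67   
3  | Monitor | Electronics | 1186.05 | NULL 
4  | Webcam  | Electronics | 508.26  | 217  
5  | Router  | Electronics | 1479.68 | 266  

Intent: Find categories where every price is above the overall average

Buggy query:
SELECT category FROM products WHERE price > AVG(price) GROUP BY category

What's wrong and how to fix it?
Bug: WHERE evaluates per row before aggregation, so AVG() is unavailable

Fix: Compute the overall average in a scalar subquery and compare each group's MIN against it in HAVING

Corrected query:
SELECT category FROM products GROUP BY category HAVING MIN(price) > (SELECT AVG(price) FROM products)

Result:
(no rows)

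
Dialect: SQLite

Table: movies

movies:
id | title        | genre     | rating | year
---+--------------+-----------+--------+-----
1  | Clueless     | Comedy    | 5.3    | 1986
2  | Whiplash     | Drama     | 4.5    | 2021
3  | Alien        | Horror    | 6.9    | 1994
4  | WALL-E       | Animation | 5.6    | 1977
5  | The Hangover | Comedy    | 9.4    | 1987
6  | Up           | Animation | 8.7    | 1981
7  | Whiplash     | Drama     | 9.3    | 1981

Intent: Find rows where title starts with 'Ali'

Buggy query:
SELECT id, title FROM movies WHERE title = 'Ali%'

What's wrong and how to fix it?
Bug: Wildcards only work with LIKE; '=' treats '%' as a literal character

Fix: Replace '=' with LIKE so 'Ali%' is treated as a pattern

Corrected query:
SELECT id, title FROM movies WHERE title LIKE 'Ali%'

Result:
id | title
---+------
3  | Alien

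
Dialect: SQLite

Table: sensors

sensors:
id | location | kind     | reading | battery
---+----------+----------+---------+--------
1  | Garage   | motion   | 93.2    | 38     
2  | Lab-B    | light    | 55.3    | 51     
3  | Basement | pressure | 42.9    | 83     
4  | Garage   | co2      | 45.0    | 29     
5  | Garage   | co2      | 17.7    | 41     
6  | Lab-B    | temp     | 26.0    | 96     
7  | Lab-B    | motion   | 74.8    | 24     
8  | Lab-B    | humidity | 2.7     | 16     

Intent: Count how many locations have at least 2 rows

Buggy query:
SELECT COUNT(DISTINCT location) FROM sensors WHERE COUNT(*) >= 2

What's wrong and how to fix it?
Bug: WHERE filters individual rows, not groups, so a group-level COUNT is invalid there

Fix: Group first with HAVING COUNT(*) >= 2, then COUNT the resulting groups

Corrected query:
SELECT COUNT(*) FROM (SELECT location FROM sensors GROUP BY location HAVING COUNT(*) >= 2)

Result:
COUNT(*)
--------
2       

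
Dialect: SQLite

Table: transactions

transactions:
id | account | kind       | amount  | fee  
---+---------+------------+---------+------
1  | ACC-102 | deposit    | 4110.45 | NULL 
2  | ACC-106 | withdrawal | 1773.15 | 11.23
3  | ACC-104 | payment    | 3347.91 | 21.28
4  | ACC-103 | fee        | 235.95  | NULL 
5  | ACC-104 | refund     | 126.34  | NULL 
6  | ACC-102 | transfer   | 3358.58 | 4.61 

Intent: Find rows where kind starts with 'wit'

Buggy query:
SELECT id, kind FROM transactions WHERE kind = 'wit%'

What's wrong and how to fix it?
Bug: '=' compares the literal string including the % character; pattern matching needs LIKE

Fix: Use LIKE for wildcard pattern matching

Corrected query:
SELECT id, kind FROM transactions WHERE kind LIKE 'wit%'

Result:
id | kind      
---+-----------
2  | withdrawal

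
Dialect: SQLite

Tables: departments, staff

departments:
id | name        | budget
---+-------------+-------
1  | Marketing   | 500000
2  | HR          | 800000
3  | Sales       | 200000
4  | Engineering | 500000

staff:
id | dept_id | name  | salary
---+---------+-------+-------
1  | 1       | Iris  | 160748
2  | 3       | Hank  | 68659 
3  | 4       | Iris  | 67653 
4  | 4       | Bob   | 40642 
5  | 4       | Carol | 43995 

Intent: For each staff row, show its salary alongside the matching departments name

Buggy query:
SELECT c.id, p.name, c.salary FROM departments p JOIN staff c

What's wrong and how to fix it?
Bug: JOIN with no ON clause produces a cartesian product; every staff row pairs with every departments row

Fix: Add ON c.dept_id = p.id to the JOIN

Corrected query:
SELECT c.id, p.name, c.salary FROM departments p JOIN staff c ON c.dept_id = p.id

Result:
id | name        | salary
---+-------------+-------
1  | Marketing   | 160748
2  | Sales       | 68659 
3  | Engineering | 67653 
4  | Engineering | 40642 
5  | Engineering | 43995 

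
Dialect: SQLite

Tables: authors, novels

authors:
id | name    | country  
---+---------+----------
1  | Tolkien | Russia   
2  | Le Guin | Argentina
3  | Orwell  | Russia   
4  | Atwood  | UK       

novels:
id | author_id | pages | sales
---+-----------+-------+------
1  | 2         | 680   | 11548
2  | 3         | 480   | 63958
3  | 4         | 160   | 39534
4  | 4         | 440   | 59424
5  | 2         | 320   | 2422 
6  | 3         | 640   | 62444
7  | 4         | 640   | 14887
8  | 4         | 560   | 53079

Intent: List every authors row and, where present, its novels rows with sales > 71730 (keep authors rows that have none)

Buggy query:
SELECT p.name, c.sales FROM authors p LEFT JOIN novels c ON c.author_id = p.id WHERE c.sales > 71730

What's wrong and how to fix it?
Bug: Filtering c.sales in WHERE discards the NULL rows produced by LEFT JOIN, turning it into an inner join

Fix: Put 'c.sales > 71730' in the JOIN's ON clause instead of WHERE

Corrected query:
SELECT p.name, c.sales FROM authors p LEFT JOIN novels c ON c.author_id = p.id AND c.sales > 71730

Result:
name    | sales
--------+------
Tolkien | NULL 
Le Guin | NULL 
Orwell  | NULL 
Atwood  | NULL 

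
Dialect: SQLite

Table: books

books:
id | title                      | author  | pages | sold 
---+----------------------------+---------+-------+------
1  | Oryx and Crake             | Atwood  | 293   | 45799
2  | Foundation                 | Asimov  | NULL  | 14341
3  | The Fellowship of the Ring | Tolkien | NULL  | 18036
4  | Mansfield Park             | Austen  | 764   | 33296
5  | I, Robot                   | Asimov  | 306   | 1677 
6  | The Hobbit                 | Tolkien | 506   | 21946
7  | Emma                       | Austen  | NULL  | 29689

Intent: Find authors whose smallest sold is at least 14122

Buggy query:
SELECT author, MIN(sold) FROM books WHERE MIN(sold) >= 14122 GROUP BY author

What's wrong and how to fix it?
Bug: Aggregates like MIN are computed per group after WHERE runs

Fix: Replace WHERE with HAVING after the GROUP BY

Corrected query:
SELECT author, MIN(sold) FROM books GROUP BY author HAVING MIN(sold) >= 14122

Result:
author  | MIN(sold)
--------+----------
Atwood  | 45799    
Austen  | 29689    
Tolkien | 18036    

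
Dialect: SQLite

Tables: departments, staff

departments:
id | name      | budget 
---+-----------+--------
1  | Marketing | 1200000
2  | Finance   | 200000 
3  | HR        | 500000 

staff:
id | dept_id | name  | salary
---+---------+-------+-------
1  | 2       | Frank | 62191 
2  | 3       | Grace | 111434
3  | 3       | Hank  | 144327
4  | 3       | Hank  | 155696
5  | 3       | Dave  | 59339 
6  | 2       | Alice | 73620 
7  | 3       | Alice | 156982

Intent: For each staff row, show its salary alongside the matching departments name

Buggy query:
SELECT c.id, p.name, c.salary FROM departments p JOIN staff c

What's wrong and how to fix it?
Bug: Missing join condition: each staff row is matched to all departments rows instead of just its own

Fix: Add ON c.dept_id = p.id to the JOIN

Corrected query:
SELECT c.id, p.name, c.salary FROM departments p JOIN staff c ON c.dept_id = p.id

Result:
id | name    | salary
---+---------+-------
1  | Finance | 62191 
2  | HR      | 111434
3  | HR      | 144327
4  | HR      | 155696
5  | HR      | 59339 
6  | Finance | 73620 
7  | HR      | 156982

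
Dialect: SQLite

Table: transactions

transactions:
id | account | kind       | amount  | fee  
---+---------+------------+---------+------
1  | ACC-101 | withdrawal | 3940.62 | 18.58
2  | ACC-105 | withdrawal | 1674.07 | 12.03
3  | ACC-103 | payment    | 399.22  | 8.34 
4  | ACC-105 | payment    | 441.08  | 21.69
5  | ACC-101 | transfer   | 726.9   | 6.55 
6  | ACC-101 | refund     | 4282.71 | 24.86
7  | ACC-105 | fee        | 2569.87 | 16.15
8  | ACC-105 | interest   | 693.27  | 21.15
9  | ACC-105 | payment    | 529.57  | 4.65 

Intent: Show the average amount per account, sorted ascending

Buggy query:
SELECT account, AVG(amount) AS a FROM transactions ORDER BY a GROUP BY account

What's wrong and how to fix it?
Bug: ORDER BY appears before GROUP BY; SQL clause order requires GROUP BY first

Fix: Reorder: SELECT … FROM … GROUP BY … ORDER BY …

Corrected query:
SELECT account, AVG(amount) AS a FROM transactions GROUP BY account ORDER BY a

Result:
account | a       
--------+---------
ACC-103 | 399.22  
ACC-105 | 1181.572
ACC-101 | 2983.41 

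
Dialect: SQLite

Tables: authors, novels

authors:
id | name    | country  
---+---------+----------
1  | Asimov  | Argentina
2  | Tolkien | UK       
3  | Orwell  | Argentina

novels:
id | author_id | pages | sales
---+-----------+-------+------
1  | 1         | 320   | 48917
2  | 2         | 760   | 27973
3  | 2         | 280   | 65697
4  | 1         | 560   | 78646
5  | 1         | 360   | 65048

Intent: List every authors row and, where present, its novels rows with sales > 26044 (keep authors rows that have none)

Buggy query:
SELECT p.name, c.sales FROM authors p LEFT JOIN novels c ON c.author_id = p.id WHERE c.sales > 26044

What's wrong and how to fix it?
Bug: Filtering c.sales in WHERE discards the NULL rows produced by LEFT JOIN, turning it into an inner join

Fix: Move the right-table condition into the ON clause so unmatched parents are kept

Corrected query:
SELECT p.name, c.sales FROM authors p LEFT JOIN novels c ON c.author_id = p.id AND c.sales > 26044

Result:
name    | sales
--------+------
Asimov  | 48917
Asimov  | 65048
Asimov  | 78646
Tolkien | 27973
Tolkien | 65697
Orwell  | NULL 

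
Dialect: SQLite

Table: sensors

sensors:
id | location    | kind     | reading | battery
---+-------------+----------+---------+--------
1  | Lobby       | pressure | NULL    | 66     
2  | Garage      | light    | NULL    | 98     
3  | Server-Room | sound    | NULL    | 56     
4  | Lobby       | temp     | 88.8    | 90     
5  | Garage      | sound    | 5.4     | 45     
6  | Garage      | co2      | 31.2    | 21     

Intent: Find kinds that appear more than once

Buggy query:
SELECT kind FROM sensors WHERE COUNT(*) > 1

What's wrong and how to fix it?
Bug: COUNT(*) is an aggregate and cannot be used in WHERE

Fix: GROUP BY kind, then filter groups with HAVING COUNT(*) > 1

Corrected query:
SELECT kind FROM sensors GROUP BY kind HAVING COUNT(*) > 1

Result:
kind 
-----
sound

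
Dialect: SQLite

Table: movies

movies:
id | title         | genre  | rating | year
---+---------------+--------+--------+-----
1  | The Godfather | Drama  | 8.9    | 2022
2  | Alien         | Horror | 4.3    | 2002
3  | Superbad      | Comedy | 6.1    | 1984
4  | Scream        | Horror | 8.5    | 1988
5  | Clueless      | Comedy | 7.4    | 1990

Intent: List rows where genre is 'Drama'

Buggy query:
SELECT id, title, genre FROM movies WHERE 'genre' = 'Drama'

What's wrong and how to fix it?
Bug: Single quotes denote string literals in SQL; the column name is being compared as a constant string

Fix: Reference the column as genre without single quotes

Corrected query:
SELECT id, title, genre FROM movies WHERE genre = 'Drama'

Result:
id | title         | genre
---+---------------+------
1  | The Godfather | Drama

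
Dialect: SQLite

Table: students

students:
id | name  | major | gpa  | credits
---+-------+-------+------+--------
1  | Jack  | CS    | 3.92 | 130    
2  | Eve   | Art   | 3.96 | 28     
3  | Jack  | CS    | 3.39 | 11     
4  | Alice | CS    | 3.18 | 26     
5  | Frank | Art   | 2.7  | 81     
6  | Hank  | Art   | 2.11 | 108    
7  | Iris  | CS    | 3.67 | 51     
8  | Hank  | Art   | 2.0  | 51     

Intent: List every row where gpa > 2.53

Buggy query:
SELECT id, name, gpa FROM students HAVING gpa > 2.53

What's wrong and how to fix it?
Bug: HAVING filters the output of aggregation, but this query has no GROUP BY and no aggregate functions, so SQLite rejects it (HAVING clause on a non-aggregate query); the condition here is per row

Fix: Use WHERE for row-level filtering

Corrected query:
SELECT id, name, gpa FROM students WHERE gpa > 2.53

Result:
id | name  | gpa 
---+-------+-----
1  | Jack  | 3.92
2  | Eve   | 3.96
3  | Jack  | 3.39
4  | Alice | 3.18
5  | Frank | 2.7 
7  | Iris  | 3.67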